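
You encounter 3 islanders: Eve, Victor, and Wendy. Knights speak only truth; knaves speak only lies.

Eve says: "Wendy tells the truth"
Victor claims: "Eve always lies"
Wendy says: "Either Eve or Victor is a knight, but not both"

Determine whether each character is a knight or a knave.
Eve is a knight.
Victor is a knave.
Wendy is a knight.

Verification:
- Eve (knight) says "Wendy tells the truth" - this is TRUE because Wendy is a knight.
- Victor (knave) says "Eve always lies" - this is FALSE (a lie) because Eve is a knight.
- Wendy (knight) says "Either Eve or Victor is a knight, but not both" - this is TRUE because Eve is a knight and Victor is a knave.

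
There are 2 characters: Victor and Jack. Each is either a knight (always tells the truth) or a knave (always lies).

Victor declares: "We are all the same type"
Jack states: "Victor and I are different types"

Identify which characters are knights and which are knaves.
Victor is a knave.
Jack is a knight.

Verification:
- Victor (knave) says "We are all the same type" - this is FALSE (a lie) because Jack is a knight and Victor is a knave.
- Jack (knight) says "Victor and I are different types" - this is TRUE because Jack is a knight and Victor is a knave.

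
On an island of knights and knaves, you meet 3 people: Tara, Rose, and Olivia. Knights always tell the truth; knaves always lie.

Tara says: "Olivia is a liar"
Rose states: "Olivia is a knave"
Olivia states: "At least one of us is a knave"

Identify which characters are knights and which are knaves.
Tara is a knave.
Rose is a knave.
Olivia is a knight.

Verification:
- Tara (knave) says "Olivia is a liar" - this is FALSE (a lie) because Olivia is a knight.
- Rose (knave) says "Olivia is a knave" - this is FALSE (a lie) because Olivia is a knight.
- Olivia (knight) says "At least one of us is a knave" - this is TRUE because Tara and Rose are knaves.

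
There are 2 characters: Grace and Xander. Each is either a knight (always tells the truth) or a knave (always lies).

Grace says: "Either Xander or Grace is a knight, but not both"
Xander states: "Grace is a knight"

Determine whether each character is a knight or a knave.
Grace is a knave.
Xander is a knave.

Verification:
- Grace (knave) says "Either Xander or Grace is a knight, but not both" - this is FALSE (a lie) because Xander is a knave and Grace is a knave.
- Xander (knave) says "Grace is a knight" - this is FALSE (a lie) because Grace is a knave.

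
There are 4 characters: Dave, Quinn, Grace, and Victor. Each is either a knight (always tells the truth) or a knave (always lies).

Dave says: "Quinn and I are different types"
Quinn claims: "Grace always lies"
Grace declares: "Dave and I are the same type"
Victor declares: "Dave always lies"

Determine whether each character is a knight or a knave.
Dave is a knight.
Quinn is a knave.
Grace is a knight.
Victor is a knave.

Verification:
- Dave (knight) says "Quinn and I are different types" - this is TRUE because Dave is a knight and Quinn is a knave.
- Quinn (knave) says "Grace always lies" - this is FALSE (a lie) because Grace is a knight.
- Grace (knight) says "Dave and I are the same type" - this is TRUE because Grace is a knight and Dave is a knight.
- Victor (knave) says "Dave always lies" - this is FALSE (a lie) because Dave is a knight.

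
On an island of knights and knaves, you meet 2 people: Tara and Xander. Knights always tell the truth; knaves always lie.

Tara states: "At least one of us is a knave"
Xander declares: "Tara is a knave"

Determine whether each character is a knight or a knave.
Tara is a knight.
Xander is a knave.

Verification:
- Tara (knight) says "At least one of us is a knave" - this is TRUE because Xander is a knave.
- Xander (knave) says "Tara is a knave" - this is FALSE (a lie) because Tara is a knight.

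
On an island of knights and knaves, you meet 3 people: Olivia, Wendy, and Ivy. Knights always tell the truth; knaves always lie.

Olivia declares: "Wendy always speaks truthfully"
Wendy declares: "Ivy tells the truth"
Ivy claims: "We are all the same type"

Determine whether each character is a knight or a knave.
Olivia is a knight.
Wendy is a knight.
Ivy is a knight.

Verification:
- Olivia (knight) says "Wendy always speaks truthfully" - this is TRUE because Wendy is a knight.
- Wendy (knight) says "Ivy tells the truth" - this is TRUE because Ivy is a knight.
- Ivy (knight) says "We are all the same type" - this is TRUE because Olivia, Wendy, and Ivy are knights.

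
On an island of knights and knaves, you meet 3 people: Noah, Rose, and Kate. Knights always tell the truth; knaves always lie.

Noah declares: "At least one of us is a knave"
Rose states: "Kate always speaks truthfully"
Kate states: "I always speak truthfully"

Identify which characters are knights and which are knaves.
Noah is a knight.
Rose is a knave.
Kate is a knave.

Verification:
- Noah (knight) says "At least one of us is a knave" - this is TRUE because Rose and Kate are knaves.
- Rose (knave) says "Kate always speaks truthfully" - this is FALSE (a lie) because Kate is a knave.
- Kate (knave) says "I always speak truthfully" - this is FALSE (a lie) because Kate is a knave.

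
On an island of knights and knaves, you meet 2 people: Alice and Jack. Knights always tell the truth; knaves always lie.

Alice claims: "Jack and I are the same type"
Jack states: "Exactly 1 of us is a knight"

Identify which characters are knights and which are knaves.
Alice is a knave.
Jack is a knight.

Verification:
- Alice (knave) says "Jack and I are the same type" - this is FALSE (a lie) because Alice is a knave and Jack is a knight.
- Jack (knight) says "Exactly 1 of us is a knight" - this is TRUE because there are 1 knights.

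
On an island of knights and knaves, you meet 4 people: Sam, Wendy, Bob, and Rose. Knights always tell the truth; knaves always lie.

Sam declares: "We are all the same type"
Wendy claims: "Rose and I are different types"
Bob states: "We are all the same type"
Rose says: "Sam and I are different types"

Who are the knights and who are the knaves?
Sam is a knave.
Wendy is a knight.
Bob is a knave.
Rose is a knave.

Verification:
- Sam (knave) says "We are all the same type" - this is FALSE (a lie) because Wendy is a knight and Sam, Bob, and Rose are knaves.
- Wendy (knight) says "Rose and I are different types" - this is TRUE because Wendy is a knight and Rose is a knave.
- Bob (knave) says "We are all the same type" - this is FALSE (a lie) because Wendy is a knight and Sam, Bob, and Rose are knaves.
- Rose (knave) says "Sam and I are different types" - this is FALSE (a lie) because Rose is a knave and Sam is a knave.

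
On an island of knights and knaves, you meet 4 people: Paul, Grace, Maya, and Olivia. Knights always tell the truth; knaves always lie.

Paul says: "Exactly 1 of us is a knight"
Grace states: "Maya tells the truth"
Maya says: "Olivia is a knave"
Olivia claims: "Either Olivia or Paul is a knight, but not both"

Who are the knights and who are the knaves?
Paul is a knave.
Grace is a knight.
Maya is a knight.
Olivia is a knave.

Verification:
- Paul (knave) says "Exactly 1 of us is a knight" - this is FALSE (a lie) because there are 2 knights.
- Grace (knight) says "Maya tells the truth" - this is TRUE because Maya is a knight.
- Maya (knight) says "Olivia is a knave" - this is TRUE because Olivia is a knave.
- Olivia (knave) says "Either Olivia or Paul is a knight, but not both" - this is FALSE (a lie) because Olivia is a knave and Paul is a knave.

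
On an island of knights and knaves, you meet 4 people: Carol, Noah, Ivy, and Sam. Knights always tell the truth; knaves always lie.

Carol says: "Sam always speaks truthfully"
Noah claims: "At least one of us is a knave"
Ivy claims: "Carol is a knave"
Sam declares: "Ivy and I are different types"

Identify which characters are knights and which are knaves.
Carol is a knight.
Noah is a knight.
Ivy is a knave.
Sam is a knight.

Verification:
- Carol (knight) says "Sam always speaks truthfully" - this is TRUE because Sam is a knight.
- Noah (knight) says "At least one of us is a knave" - this is TRUE because Ivy is a knave.
- Ivy (knave) says "Carol is a knave" - this is FALSE (a lie) because Carol is a knight.
- Sam (knight) says "Ivy and I are different types" - this is TRUE because Sam is a knight and Ivy is a knave.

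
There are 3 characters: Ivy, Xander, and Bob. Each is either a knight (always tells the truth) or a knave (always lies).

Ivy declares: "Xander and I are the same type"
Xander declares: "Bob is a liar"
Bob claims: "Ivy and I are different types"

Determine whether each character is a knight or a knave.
Ivy is a knave.
Xander is a knight.
Bob is a knave.

Verification:
- Ivy (knave) says "Xander and I are the same type" - this is FALSE (a lie) because Ivy is a knave and Xander is a knight.
- Xander (knight) says "Bob is a liar" - this is TRUE because Bob is a knave.
- Bob (knave) says "Ivy and I are different types" - this is FALSE (a lie) because Bob is a knave and Ivy is a knave.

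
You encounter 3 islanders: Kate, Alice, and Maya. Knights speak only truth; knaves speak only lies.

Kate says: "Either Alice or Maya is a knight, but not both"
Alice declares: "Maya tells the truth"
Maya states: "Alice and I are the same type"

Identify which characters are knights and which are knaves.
Kate is a knave.
Alice is a knight.
Maya is a knight.

Verification:
- Kate (knave) says "Either Alice or Maya is a knight, but not both" - this is FALSE (a lie) because Alice is a knight and Maya is a knight.
- Alice (knight) says "Maya tells the truth" - this is TRUE because Maya is a knight.
- Maya (knight) says "Alice and I are the same type" - this is TRUE because Maya is a knight and Alice is a knight.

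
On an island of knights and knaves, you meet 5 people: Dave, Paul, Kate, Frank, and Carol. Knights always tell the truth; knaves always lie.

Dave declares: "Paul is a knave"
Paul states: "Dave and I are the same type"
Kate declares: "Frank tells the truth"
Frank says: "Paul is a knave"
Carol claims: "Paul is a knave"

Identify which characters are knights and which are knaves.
Dave is a knight.
Paul is a knave.
Kate is a knight.
Frank is a knight.
Carol is a knight.

Verification:
- Dave (knight) says "Paul is a knave" - this is TRUE because Paul is a knave.
- Paul (knave) says "Dave and I are the same type" - this is FALSE (a lie) because Paul is a knave and Dave is a knight.
- Kate (knight) says "Frank tells the truth" - this is TRUE because Frank is a knight.
- Frank (knight) says "Paul is a knave" - this is TRUE because Paul is a knave.
- Carol (knight) says "Paul is a knave" - this is TRUE because Paul is a knave.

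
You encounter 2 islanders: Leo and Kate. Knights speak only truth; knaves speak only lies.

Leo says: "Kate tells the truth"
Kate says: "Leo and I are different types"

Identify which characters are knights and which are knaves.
Leo is a knave.
Kate is a knave.

Verification:
- Leo (knave) says "Kate tells the truth" - this is FALSE (a lie) because Kate is a knave.
- Kate (knave) says "Leo and I are different types" - this is FALSE (a lie) because Kate is a knave and Leo is a knave.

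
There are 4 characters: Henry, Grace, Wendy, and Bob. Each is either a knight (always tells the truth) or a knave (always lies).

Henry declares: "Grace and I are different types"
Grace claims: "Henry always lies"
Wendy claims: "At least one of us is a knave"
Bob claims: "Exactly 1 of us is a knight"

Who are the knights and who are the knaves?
Henry is a knight.
Grace is a knave.
Wendy is a knight.
Bob is a knave.

Verification:
- Henry (knight) says "Grace and I are different types" - this is TRUE because Henry is a knight and Grace is a knave.
- Grace (knave) says "Henry always lies" - this is FALSE (a lie) because Henry is a knight.
- Wendy (knight) says "At least one of us is a knave" - this is TRUE because Grace and Bob are knaves.
- Bob (knave) says "Exactly 1 of us is a knight" - this is FALSE (a lie) because there are 2 knights.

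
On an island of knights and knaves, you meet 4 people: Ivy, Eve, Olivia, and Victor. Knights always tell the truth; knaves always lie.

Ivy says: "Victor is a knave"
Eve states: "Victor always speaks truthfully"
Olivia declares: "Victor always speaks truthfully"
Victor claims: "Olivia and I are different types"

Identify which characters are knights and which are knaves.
Ivy is a knight.
Eve is a knave.
Olivia is a knave.
Victor is a knave.

Verification:
- Ivy (knight) says "Victor is a knave" - this is TRUE because Victor is a knave.
- Eve (knave) says "Victor always speaks truthfully" - this is FALSE (a lie) because Victor is a knave.
- Olivia (knave) says "Victor always speaks truthfully" - this is FALSE (a lie) because Victor is a knave.
- Victor (knave) says "Olivia and I are different types" - this is FALSE (a lie) because Victor is a knave and Olivia is a knave.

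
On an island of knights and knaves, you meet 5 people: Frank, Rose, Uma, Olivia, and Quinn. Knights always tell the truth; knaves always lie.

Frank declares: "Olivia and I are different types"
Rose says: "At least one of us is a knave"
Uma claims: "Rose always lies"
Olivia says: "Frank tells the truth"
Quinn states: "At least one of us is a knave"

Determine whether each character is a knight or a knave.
Frank is a knave.
Rose is a knight.
Uma is a knave.
Olivia is a knave.
Quinn is a knight.

Verification:
- Frank (knave) says "Olivia and I are different types" - this is FALSE (a lie) because Frank is a knave and Olivia is a knave.
- Rose (knight) says "At least one of us is a knave" - this is TRUE because Frank, Uma, and Olivia are knaves.
- Uma (knave) says "Rose always lies" - this is FALSE (a lie) because Rose is a knight.
- Olivia (knave) says "Frank tells the truth" - this is FALSE (a lie) because Frank is a knave.
- Quinn (knight) says "At least one of us is a knave" - this is TRUE because Frank, Uma, and Olivia are knaves.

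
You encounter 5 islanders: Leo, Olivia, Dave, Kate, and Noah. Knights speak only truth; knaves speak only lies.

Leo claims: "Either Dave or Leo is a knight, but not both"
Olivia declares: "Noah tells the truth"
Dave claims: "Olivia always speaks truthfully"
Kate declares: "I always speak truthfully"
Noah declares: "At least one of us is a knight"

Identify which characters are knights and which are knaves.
Leo is a knave.
Olivia is a knave.
Dave is a knave.
Kate is a knave.
Noah is a knave.

Verification:
- Leo (knave) says "Either Dave or Leo is a knight, but not both" - this is FALSE (a lie) because Dave is a knave and Leo is a knave.
- Olivia (knave) says "Noah tells the truth" - this is FALSE (a lie) because Noah is a knave.
- Dave (knave) says "Olivia always speaks truthfully" - this is FALSE (a lie) because Olivia is a knave.
- Kate (knave) says "I always speak truthfully" - this is FALSE (a lie) because Kate is a knave.
- Noah (knave) says "At least one of us is a knight" - this is FALSE (a lie) because no one is a knight.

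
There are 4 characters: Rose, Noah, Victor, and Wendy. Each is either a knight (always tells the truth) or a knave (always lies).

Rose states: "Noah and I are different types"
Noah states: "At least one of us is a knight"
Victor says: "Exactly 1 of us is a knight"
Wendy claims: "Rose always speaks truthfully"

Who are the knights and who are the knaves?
Rose is a knave.
Noah is a knave.
Victor is a knave.
Wendy is a knave.

Verification:
- Rose (knave) says "Noah and I are different types" - this is FALSE (a lie) because Rose is a knave and Noah is a knave.
- Noah (knave) says "At least one of us is a knight" - this is FALSE (a lie) because no one is a knight.
- Victor (knave) says "Exactly 1 of us is a knight" - this is FALSE (a lie) because there are 0 knights.
- Wendy (knave) says "Rose always speaks truthfully" - this is FALSE (a lie) because Rose is a knave.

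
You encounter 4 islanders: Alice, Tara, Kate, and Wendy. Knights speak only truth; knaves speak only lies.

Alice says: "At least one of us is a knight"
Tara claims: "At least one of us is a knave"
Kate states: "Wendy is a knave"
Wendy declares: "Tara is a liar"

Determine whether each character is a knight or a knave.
Alice is a knight.
Tara is a knight.
Kate is a knight.
Wendy is a knave.

Verification:
- Alice (knight) says "At least one of us is a knight" - this is TRUE because Alice, Tara, and Kate are knights.
- Tara (knight) says "At least one of us is a knave" - this is TRUE because Wendy is a knave.
- Kate (knight) says "Wendy is a knave" - this is TRUE because Wendy is a knave.
- Wendy (knave) says "Tara is a liar" - this is FALSE (a lie) because Tara is a knight.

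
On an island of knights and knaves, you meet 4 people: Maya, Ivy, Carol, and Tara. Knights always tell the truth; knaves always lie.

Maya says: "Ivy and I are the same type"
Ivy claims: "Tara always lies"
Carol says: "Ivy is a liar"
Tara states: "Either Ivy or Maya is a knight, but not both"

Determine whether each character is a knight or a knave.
Maya is a knight.
Ivy is a knight.
Carol is a knave.
Tara is a knave.

Verification:
- Maya (knight) says "Ivy and I are the same type" - this is TRUE because Maya is a knight and Ivy is a knight.
- Ivy (knight) says "Tara always lies" - this is TRUE because Tara is a knave.
- Carol (knave) says "Ivy is a liar" - this is FALSE (a lie) because Ivy is a knight.
- Tara (knave) says "Either Ivy or Maya is a knight, but not both" - this is FALSE (a lie) because Ivy is a knight and Maya is a knight.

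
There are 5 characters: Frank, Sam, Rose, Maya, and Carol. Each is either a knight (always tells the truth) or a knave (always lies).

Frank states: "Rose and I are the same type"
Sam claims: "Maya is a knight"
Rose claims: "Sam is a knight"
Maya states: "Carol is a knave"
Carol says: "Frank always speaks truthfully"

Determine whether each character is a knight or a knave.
Frank is a knave.
Sam is a knight.
Rose is a knight.
Maya is a knight.
Carol is a knave.

Verification:
- Frank (knave) says "Rose and I are the same type" - this is FALSE (a lie) because Frank is a knave and Rose is a knight.
- Sam (knight) says "Maya is a knight" - this is TRUE because Maya is a knight.
- Rose (knight) says "Sam is a knight" - this is TRUE because Sam is a knight.
- Maya (knight) says "Carol is a knave" - this is TRUE because Carol is a knave.
- Carol (knave) says "Frank always speaks truthfully" - this is FALSE (a lie) because Frank is a knave.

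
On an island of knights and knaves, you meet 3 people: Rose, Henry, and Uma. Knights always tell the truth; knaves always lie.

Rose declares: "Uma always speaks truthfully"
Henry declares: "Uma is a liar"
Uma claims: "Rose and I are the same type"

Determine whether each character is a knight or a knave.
Rose is a knight.
Henry is a knave.
Uma is a knight.

Verification:
- Rose (knight) says "Uma always speaks truthfully" - this is TRUE because Uma is a knight.
- Henry (knave) says "Uma is a liar" - this is FALSE (a lie) because Uma is a knight.
- Uma (knight) says "Rose and I are the same type" - this is TRUE because Uma is a knight and Rose is a knight.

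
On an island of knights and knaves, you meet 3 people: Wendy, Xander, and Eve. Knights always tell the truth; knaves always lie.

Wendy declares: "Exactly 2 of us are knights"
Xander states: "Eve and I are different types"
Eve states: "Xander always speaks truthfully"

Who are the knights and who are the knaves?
Wendy is a knave.
Xander is a knave.
Eve is a knave.

Verification:
- Wendy (knave) says "Exactly 2 of us are knights" - this is FALSE (a lie) because there are 0 knights.
- Xander (knave) says "Eve and I are different types" - this is FALSE (a lie) because Xander is a knave and Eve is a knave.
- Eve (knave) says "Xander always speaks truthfully" - this is FALSE (a lie) because Xander is a knave.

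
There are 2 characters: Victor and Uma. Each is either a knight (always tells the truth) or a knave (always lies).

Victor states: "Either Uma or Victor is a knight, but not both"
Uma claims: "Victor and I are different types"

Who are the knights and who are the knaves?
Victor is a knave.
Uma is a knave.

Verification:
- Victor (knave) says "Either Uma or Victor is a knight, but not both" - this is FALSE (a lie) because Uma is a knave and Victor is a knave.
- Uma (knave) says "Victor and I are different types" - this is FALSE (a lie) because Uma is a knave and Victor is a knave.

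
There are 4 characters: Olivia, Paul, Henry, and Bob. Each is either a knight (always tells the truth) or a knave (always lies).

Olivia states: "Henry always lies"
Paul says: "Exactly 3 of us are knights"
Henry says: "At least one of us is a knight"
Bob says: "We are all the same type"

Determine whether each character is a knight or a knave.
Olivia is a knave.
Paul is a knave.
Henry is a knight.
Bob is a knave.

Verification:
- Olivia (knave) says "Henry always lies" - this is FALSE (a lie) because Henry is a knight.
- Paul (knave) says "Exactly 3 of us are knights" - this is FALSE (a lie) because there are 1 knights.
- Henry (knight) says "At least one of us is a knight" - this is TRUE because Henry is a knight.
- Bob (knave) says "We are all the same type" - this is FALSE (a lie) because Henry is a knight and Olivia, Paul, and Bob are knaves.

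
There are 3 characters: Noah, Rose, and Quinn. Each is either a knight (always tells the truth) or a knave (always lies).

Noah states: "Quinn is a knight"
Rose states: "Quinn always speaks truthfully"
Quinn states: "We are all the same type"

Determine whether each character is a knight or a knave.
Noah is a knight.
Rose is a knight.
Quinn is a knight.

Verification:
- Noah (knight) says "Quinn is a knight" - this is TRUE because Quinn is a knight.
- Rose (knight) says "Quinn always speaks truthfully" - this is TRUE because Quinn is a knight.
- Quinn (knight) says "We are all the same type" - this is TRUE because Noah, Rose, and Quinn are knights.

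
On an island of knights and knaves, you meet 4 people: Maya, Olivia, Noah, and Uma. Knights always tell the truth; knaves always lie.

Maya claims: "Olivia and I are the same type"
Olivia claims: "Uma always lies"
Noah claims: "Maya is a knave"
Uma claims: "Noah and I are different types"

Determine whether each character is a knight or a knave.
Maya is a knight.
Olivia is a knight.
Noah is a knave.
Uma is a knave.

Verification:
- Maya (knight) says "Olivia and I are the same type" - this is TRUE because Maya is a knight and Olivia is a knight.
- Olivia (knight) says "Uma always lies" - this is TRUE because Uma is a knave.
- Noah (knave) says "Maya is a knave" - this is FALSE (a lie) because Maya is a knight.
- Uma (knave) says "Noah and I are different types" - this is FALSE (a lie) because Uma is a knave and Noah is a knave.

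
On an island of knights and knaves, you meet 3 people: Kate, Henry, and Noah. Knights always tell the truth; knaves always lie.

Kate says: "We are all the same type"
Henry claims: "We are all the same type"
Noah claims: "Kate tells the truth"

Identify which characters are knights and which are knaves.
Kate is a knight.
Henry is a knight.
Noah is a knight.

Verification:
- Kate (knight) says "We are all the same type" - this is TRUE because Kate, Henry, and Noah are knights.
- Henry (knight) says "We are all the same type" - this is TRUE because Kate, Henry, and Noah are knights.
- Noah (knight) says "Kate tells the truth" - this is TRUE because Kate is a knight.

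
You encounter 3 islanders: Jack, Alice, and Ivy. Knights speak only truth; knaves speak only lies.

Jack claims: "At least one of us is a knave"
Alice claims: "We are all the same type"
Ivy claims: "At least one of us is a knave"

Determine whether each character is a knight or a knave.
Jack is a knight.
Alice is a knave.
Ivy is a knight.

Verification:
- Jack (knight) says "At least one of us is a knave" - this is TRUE because Alice is a knave.
- Alice (knave) says "We are all the same type" - this is FALSE (a lie) because Jack and Ivy are knights and Alice is a knave.
- Ivy (knight) says "At least one of us is a knave" - this is TRUE because Alice is a knave.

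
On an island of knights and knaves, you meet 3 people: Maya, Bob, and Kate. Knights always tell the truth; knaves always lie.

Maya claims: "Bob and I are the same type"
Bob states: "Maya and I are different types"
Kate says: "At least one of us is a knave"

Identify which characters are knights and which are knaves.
Maya is a knave.
Bob is a knight.
Kate is a knight.

Verification:
- Maya (knave) says "Bob and I are the same type" - this is FALSE (a lie) because Maya is a knave and Bob is a knight.
- Bob (knight) says "Maya and I are different types" - this is TRUE because Bob is a knight and Maya is a knave.
- Kate (knight) says "At least one of us is a knave" - this is TRUE because Maya is a knave.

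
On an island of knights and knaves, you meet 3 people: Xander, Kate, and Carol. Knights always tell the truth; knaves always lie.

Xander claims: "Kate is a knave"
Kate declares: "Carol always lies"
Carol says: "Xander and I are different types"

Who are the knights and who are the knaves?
Xander is a knave.
Kate is a knight.
Carol is a knave.

Verification:
- Xander (knave) says "Kate is a knave" - this is FALSE (a lie) because Kate is a knight.
- Kate (knight) says "Carol always lies" - this is TRUE because Carol is a knave.
- Carol (knave) says "Xander and I are different types" - this is FALSE (a lie) because Carol is a knave and Xander is a knave.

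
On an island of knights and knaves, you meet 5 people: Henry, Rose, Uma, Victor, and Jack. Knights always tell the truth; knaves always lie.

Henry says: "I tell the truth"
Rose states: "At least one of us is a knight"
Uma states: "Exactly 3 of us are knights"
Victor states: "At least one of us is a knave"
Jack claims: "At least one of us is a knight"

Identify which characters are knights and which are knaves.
Henry is a knight.
Rose is a knight.
Uma is a knave.
Victor is a knight.
Jack is a knight.

Verification:
- Henry (knight) says "I tell the truth" - this is TRUE because Henry is a knight.
- Rose (knight) says "At least one of us is a knight" - this is TRUE because Henry, Rose, Victor, and Jack are knights.
- Uma (knave) says "Exactly 3 of us are knights" - this is FALSE (a lie) because there are 4 knights.
- Victor (knight) says "At least one of us is a knave" - this is TRUE because Uma is a knave.
- Jack (knight) says "At least one of us is a knight" - this is TRUE because Henry, Rose, Victor, and Jack are knights.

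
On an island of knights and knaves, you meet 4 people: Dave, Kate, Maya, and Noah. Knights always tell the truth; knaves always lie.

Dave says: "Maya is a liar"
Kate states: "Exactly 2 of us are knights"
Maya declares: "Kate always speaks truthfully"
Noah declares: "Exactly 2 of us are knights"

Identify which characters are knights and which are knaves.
Dave is a knight.
Kate is a knave.
Maya is a knave.
Noah is a knave.

Verification:
- Dave (knight) says "Maya is a liar" - this is TRUE because Maya is a knave.
- Kate (knave) says "Exactly 2 of us are knights" - this is FALSE (a lie) because there are 1 knights.
- Maya (knave) says "Kate always speaks truthfully" - this is FALSE (a lie) because Kate is a knave.
- Noah (knave) says "Exactly 2 of us are knights" - this is FALSE (a lie) because there are 1 knights.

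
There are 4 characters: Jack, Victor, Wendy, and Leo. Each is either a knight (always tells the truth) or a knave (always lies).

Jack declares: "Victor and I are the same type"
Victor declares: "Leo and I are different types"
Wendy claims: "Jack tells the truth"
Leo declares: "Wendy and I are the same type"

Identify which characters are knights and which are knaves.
Jack is a knight.
Victor is a knight.
Wendy is a knight.
Leo is a knave.

Verification:
- Jack (knight) says "Victor and I are the same type" - this is TRUE because Jack is a knight and Victor is a knight.
- Victor (knight) says "Leo and I are different types" - this is TRUE because Victor is a knight and Leo is a knave.
- Wendy (knight) says "Jack tells the truth" - this is TRUE because Jack is a knight.
- Leo (knave) says "Wendy and I are the same type" - this is FALSE (a lie) because Leo is a knave and Wendy is a knight.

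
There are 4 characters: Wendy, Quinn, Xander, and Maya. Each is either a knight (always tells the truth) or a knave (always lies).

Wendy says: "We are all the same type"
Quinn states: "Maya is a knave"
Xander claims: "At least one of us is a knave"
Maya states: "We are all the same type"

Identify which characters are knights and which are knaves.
Wendy is a knave.
Quinn is a knight.
Xander is a knight.
Maya is a knave.

Verification:
- Wendy (knave) says "We are all the same type" - this is FALSE (a lie) because Quinn and Xander are knights and Wendy and Maya are knaves.
- Quinn (knight) says "Maya is a knave" - this is TRUE because Maya is a knave.
- Xander (knight) says "At least one of us is a knave" - this is TRUE because Wendy and Maya are knaves.
- Maya (knave) says "We are all the same type" - this is FALSE (a lie) because Quinn and Xander are knights and Wendy and Maya are knaves.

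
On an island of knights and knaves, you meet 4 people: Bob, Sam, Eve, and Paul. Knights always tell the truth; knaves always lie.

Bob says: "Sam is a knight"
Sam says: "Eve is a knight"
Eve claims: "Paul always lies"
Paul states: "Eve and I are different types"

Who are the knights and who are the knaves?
Bob is a knave.
Sam is a knave.
Eve is a knave.
Paul is a knight.

Verification:
- Bob (knave) says "Sam is a knight" - this is FALSE (a lie) because Sam is a knave.
- Sam (knave) says "Eve is a knight" - this is FALSE (a lie) because Eve is a knave.
- Eve (knave) says "Paul always lies" - this is FALSE (a lie) because Paul is a knight.
- Paul (knight) says "Eve and I are different types" - this is TRUE because Paul is a knight and Eve is a knave.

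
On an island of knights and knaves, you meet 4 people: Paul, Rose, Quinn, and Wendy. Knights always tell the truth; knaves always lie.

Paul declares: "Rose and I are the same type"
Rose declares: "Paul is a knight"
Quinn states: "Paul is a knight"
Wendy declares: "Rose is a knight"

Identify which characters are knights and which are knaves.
Paul is a knight.
Rose is a knight.
Quinn is a knight.
Wendy is a knight.

Verification:
- Paul (knight) says "Rose and I are the same type" - this is TRUE because Paul is a knight and Rose is a knight.
- Rose (knight) says "Paul is a knight" - this is TRUE because Paul is a knight.
- Quinn (knight) says "Paul is a knight" - this is TRUE because Paul is a knight.
- Wendy (knight) says "Rose is a knight" - this is TRUE because Rose is a knight.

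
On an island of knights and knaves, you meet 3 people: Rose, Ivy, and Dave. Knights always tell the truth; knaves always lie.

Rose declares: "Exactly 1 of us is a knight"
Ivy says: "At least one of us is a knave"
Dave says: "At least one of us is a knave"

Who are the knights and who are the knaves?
Rose is a knave.
Ivy is a knight.
Dave is a knight.

Verification:
- Rose (knave) says "Exactly 1 of us is a knight" - this is FALSE (a lie) because there are 2 knights.
- Ivy (knight) says "At least one of us is a knave" - this is TRUE because Rose is a knave.
- Dave (knight) says "At least one of us is a knave" - this is TRUE because Rose is a knave.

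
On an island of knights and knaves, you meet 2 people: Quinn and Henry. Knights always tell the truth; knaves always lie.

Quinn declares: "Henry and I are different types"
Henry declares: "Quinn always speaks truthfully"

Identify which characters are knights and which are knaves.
Quinn is a knave.
Henry is a knave.

Verification:
- Quinn (knave) says "Henry and I are different types" - this is FALSE (a lie) because Quinn is a knave and Henry is a knave.
- Henry (knave) says "Quinn always speaks truthfully" - this is FALSE (a lie) because Quinn is a knave.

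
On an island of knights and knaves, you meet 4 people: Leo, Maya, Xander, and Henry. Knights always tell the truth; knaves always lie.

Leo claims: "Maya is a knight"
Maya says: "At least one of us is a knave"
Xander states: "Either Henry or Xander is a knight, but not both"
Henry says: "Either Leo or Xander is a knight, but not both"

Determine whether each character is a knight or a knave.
Leo is a knight.
Maya is a knight.
Xander is a knight.
Henry is a knave.

Verification:
- Leo (knight) says "Maya is a knight" - this is TRUE because Maya is a knight.
- Maya (knight) says "At least one of us is a knave" - this is TRUE because Henry is a knave.
- Xander (knight) says "Either Henry or Xander is a knight, but not both" - this is TRUE because Henry is a knave and Xander is a knight.
- Henry (knave) says "Either Leo or Xander is a knight, but not both" - this is FALSE (a lie) because Leo is a knight and Xander is a knight.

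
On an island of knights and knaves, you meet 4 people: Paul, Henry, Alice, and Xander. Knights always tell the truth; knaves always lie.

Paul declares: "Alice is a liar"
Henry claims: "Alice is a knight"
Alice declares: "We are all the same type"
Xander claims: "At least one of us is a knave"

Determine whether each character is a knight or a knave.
Paul is a knight.
Henry is a knave.
Alice is a knave.
Xander is a knight.

Verification:
- Paul (knight) says "Alice is a liar" - this is TRUE because Alice is a knave.
- Henry (knave) says "Alice is a knight" - this is FALSE (a lie) because Alice is a knave.
- Alice (knave) says "We are all the same type" - this is FALSE (a lie) because Paul and Xander are knights and Henry and Alice are knaves.
- Xander (knight) says "At least one of us is a knave" - this is TRUE because Henry and Alice are knaves.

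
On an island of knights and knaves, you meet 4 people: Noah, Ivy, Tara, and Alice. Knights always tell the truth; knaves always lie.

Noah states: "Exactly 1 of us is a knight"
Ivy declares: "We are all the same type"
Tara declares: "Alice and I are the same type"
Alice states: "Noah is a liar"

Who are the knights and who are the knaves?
Noah is a knave.
Ivy is a knave.
Tara is a knight.
Alice is a knight.

Verification:
- Noah (knave) says "Exactly 1 of us is a knight" - this is FALSE (a lie) because there are 2 knights.
- Ivy (knave) says "We are all the same type" - this is FALSE (a lie) because Tara and Alice are knights and Noah and Ivy are knaves.
- Tara (knight) says "Alice and I are the same type" - this is TRUE because Tara is a knight and Alice is a knight.
- Alice (knight) says "Noah is a liar" - this is TRUE because Noah is a knave.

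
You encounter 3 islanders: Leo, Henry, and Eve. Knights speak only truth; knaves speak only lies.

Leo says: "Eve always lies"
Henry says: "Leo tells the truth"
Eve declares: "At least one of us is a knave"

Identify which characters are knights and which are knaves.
Leo is a knave.
Henry is a knave.
Eve is a knight.

Verification:
- Leo (knave) says "Eve always lies" - this is FALSE (a lie) because Eve is a knight.
- Henry (knave) says "Leo tells the truth" - this is FALSE (a lie) because Leo is a knave.
- Eve (knight) says "At least one of us is a knave" - this is TRUE because Leo and Henry are knaves.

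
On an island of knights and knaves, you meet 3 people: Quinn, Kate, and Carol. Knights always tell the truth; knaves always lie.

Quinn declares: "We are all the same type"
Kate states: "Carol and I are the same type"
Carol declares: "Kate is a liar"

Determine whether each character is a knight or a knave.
Quinn is a knave.
Kate is a knave.
Carol is a knight.

Verification:
- Quinn (knave) says "We are all the same type" - this is FALSE (a lie) because Carol is a knight and Quinn and Kate are knaves.
- Kate (knave) says "Carol and I are the same type" - this is FALSE (a lie) because Kate is a knave and Carol is a knight.
- Carol (knight) says "Kate is a liar" - this is TRUE because Kate is a knave.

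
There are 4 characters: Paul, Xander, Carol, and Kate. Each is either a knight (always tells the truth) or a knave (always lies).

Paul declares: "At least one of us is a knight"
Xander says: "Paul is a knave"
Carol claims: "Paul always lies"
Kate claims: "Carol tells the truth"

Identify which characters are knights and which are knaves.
Paul is a knight.
Xander is a knave.
Carol is a knave.
Kate is a knave.

Verification:
- Paul (knight) says "At least one of us is a knight" - this is TRUE because Paul is a knight.
- Xander (knave) says "Paul is a knave" - this is FALSE (a lie) because Paul is a knight.
- Carol (knave) says "Paul always lies" - this is FALSE (a lie) because Paul is a knight.
- Kate (knave) says "Carol tells the truth" - this is FALSE (a lie) because Carol is a knave.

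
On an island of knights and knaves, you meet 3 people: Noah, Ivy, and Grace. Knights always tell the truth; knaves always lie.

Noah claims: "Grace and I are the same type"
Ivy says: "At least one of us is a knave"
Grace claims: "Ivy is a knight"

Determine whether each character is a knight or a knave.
Noah is a knave.
Ivy is a knight.
Grace is a knight.

Verification:
- Noah (knave) says "Grace and I are the same type" - this is FALSE (a lie) because Noah is a knave and Grace is a knight.
- Ivy (knight) says "At least one of us is a knave" - this is TRUE because Noah is a knave.
- Grace (knight) says "Ivy is a knight" - this is TRUE because Ivy is a knight.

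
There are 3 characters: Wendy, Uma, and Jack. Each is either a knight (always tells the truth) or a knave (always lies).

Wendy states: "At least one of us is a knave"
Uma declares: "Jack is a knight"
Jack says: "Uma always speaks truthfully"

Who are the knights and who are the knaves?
Wendy is a knight.
Uma is a knave.
Jack is a knave.

Verification:
- Wendy (knight) says "At least one of us is a knave" - this is TRUE because Uma and Jack are knaves.
- Uma (knave) says "Jack is a knight" - this is FALSE (a lie) because Jack is a knave.
- Jack (knave) says "Uma always speaks truthfully" - this is FALSE (a lie) because Uma is a knave.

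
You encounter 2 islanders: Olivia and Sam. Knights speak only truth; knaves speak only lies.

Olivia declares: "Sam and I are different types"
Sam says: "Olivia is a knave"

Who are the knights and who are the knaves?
Olivia is a knight.
Sam is a knave.

Verification:
- Olivia (knight) says "Sam and I are different types" - this is TRUE because Olivia is a knight and Sam is a knave.
- Sam (knave) says "Olivia is a knave" - this is FALSE (a lie) because Olivia is a knight.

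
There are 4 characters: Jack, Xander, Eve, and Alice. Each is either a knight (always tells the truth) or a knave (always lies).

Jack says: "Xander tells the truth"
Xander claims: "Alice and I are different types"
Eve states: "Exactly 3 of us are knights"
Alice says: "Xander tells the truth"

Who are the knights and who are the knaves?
Jack is a knave.
Xander is a knave.
Eve is a knave.
Alice is a knave.

Verification:
- Jack (knave) says "Xander tells the truth" - this is FALSE (a lie) because Xander is a knave.
- Xander (knave) says "Alice and I are different types" - this is FALSE (a lie) because Xander is a knave and Alice is a knave.
- Eve (knave) says "Exactly 3 of us are knights" - this is FALSE (a lie) because there are 0 knights.
- Alice (knave) says "Xander tells the truth" - this is FALSE (a lie) because Xander is a knave.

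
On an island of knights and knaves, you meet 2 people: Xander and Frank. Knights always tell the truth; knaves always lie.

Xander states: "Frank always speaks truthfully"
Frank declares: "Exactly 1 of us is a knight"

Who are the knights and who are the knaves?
Xander is a knave.
Frank is a knave.

Verification:
- Xander (knave) says "Frank always speaks truthfully" - this is FALSE (a lie) because Frank is a knave.
- Frank (knave) says "Exactly 1 of us is a knight" - this is FALSE (a lie) because there are 0 knights.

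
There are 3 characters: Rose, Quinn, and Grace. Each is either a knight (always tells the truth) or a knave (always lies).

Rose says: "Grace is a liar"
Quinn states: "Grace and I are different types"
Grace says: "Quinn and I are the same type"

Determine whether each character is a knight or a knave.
Rose is a knight.
Quinn is a knight.
Grace is a knave.

Verification:
- Rose (knight) says "Grace is a liar" - this is TRUE because Grace is a knave.
- Quinn (knight) says "Grace and I are different types" - this is TRUE because Quinn is a knight and Grace is a knave.
- Grace (knave) says "Quinn and I are the same type" - this is FALSE (a lie) because Grace is a knave and Quinn is a knight.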